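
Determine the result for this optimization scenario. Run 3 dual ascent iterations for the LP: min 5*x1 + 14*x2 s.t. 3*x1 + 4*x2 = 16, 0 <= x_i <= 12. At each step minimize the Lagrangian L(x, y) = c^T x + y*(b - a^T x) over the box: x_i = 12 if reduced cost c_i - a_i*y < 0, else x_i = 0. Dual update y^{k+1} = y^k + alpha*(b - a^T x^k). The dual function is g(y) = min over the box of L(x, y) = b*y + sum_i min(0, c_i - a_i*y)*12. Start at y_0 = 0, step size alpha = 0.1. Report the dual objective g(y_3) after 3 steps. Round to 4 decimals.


Dual ascent for LP: min 5*x1 + 14*x2, 3*x1 + 4*x2 = 16, 0 <= x_i <= 12
Step 1: y^k = 0.0, reduced costs: (5.0, 14.0)
  x^k = (0.0, 0.0), subgradient = b - a^T x = 16.0
  y^{k+1} = 0.0 + 0.1*16.0 = 1.6
Step 2: y^k = 1.6, reduced costs: (0.2, 7.6)
  x^k = (0.0, 0.0), subgradient = b - a^T x = 16.0
  y^{k+1} = 1.6 + 0.1*16.0 = 3.2
Step 3: y^k = 3.2, reduced costs: (-4.6, 1.2)
  x^k = (12.0, 0.0), subgradient = b - a^T x = -20.0
  y^{k+1} = 3.2 + 0.1*-20.0 = 1.2
Dual objective at y_3 = 1.2: reduced costs (1.4, 9.2), box minimizer x = (0.0, 0.0)
g(y_3) = b*y + (c1 - a1*y)*x1 + (c2 - a2*y)*x2 = 16*1.2 + 1.4*0.0 + 9.2*0.0 = 19.2 + 0.0 + 0.0 = 19.2


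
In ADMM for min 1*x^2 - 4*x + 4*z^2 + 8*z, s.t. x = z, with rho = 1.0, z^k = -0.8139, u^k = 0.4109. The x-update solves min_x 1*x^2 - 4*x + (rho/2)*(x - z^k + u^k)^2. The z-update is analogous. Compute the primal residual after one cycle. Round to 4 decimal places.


ADMM iteration with rho = 1.0, z^k = -0.8139, u^k = 0.4109
Step 1: x-update.
Minimize 1*x^2 - 4*x + (1.0/2)*(x + 0.8139 + 0.4109)^2
FOC: (2*1 + 1.0)*x = 4 + 1.0*(-0.8139 - 0.4109)
x^{k+1} = 0.9251
Step 2: z-update.
Minimize 4*z^2 + 8*z + (1.0/2)*(0.9251 - z + 0.4109)^2
FOC: (2*4 + 1.0)*z = -8 + 1.0*(0.9251 + 0.4109)
z^{k+1} = -0.7404
Step 3: u-update.
u^{k+1} = 0.4109 + 0.9251 + 0.7404 = 2.0764
Step 4: Primal residual = |0.9251 + 0.7404| = 1.6655


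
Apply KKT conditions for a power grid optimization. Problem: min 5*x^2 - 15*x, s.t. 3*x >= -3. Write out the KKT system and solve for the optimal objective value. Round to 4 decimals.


Step 1: Try lambda = 0 (constraint inactive).
Stationarity: 2*5*x - 15 = 0
x* = 15/(2*5) = 1.5
Check constraint: 3*1.5 = 4.5 >= -3 -- satisfied.
Step 2: Compute optimal value.
f(x*) = 5*1.5^2 - 15*1.5 = -11.25


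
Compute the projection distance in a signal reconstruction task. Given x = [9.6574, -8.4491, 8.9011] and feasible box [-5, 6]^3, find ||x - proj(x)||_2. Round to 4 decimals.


Project each component onto [-5, 6].
clip(9.6574) = 6.0, clip(-8.4491) = -5.0, clip(8.9011) = 6.0
Projection = [6.0, -5.0, 6.0]
Squared diffs: [13.3766, 11.8963, 8.4164]
Distance = sqrt(33.6893) = 5.8042


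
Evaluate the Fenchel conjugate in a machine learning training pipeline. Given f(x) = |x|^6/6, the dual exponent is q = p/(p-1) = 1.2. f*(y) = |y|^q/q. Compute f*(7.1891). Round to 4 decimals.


The conjugate exponent q satisfies 1/p + 1/q = 1.
p = 6, so q = 6/(6 - 1) = 1.2
|y|^q = 7.1891^1.2 = 10.6662
f*(7.1891) = 10.6662 / 1.2 = 8.8885


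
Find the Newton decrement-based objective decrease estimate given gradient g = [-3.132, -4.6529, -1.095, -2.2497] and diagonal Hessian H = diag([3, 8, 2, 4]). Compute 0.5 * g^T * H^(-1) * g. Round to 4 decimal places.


Step 1: H is diagonal, so H^(-1) * g = [-1.044, -0.5816, -0.5475, -0.5624].
Step 2: g^T H^(-1) g = sum_i g_i^2 / H_ii
  = (-3.132)^2/3 + (-4.6529)^2/8 + (-1.095)^2/2 + (-2.2497)^2/4
  = 3.2698 + 2.7062 + 0.5995 + 1.2653 = 7.8408
Step 3: Objective decrease = 0.5 * g^T H^(-1) g = 3.9204


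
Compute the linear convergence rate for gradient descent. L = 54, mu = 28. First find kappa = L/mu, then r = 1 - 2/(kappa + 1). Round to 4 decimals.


Step 1: Compute the condition number.
kappa = L/mu = 54/28 = 1.9286
Step 2: Compute the convergence rate.
r = 1 - 2/(kappa + 1) = 1 - 2*mu/(L + mu) = (L - mu)/(L + mu) = 26/82 = 0.3171


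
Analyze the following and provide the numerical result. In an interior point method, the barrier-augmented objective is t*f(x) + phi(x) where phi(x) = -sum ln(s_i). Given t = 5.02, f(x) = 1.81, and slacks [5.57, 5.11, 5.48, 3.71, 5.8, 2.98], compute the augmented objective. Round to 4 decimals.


Step 1: Compute log-barrier.
ln values: [1.7174, 1.6312, 1.7011, 1.311, 1.7579, 1.0919]
phi = -(1.7174 + 1.6312 + 1.7011 + 1.311 + 1.7579 + 1.0919) = -9.2105
Step 2: Compute augmented objective.
t*f(x) = 5.02*1.81 = 9.0862
Total = 9.0862 - 9.2105 = -0.1243


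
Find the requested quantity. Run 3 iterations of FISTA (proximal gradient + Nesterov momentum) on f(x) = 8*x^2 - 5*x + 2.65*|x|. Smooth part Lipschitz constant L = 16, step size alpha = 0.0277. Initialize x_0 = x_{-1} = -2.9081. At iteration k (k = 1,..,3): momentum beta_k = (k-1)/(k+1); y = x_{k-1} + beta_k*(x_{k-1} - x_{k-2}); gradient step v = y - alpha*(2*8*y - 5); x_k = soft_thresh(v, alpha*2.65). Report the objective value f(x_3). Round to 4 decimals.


FISTA on f(x) = 8*x^2 - 5*x + 2.65*|x|
L = 16, alpha = 0.0277
Iteration 1: beta = 0.0, y = -2.9081 + 0.0*(-2.9081 + 2.9081) = -2.9081
  grad(y) = -51.5296, v = y - alpha*grad = -1.4807
  prox(v) = soft_thresh(-1.4807, 0.0734) = -1.4073
Iteration 2: beta = 0.3333, y = -1.4073 + 0.3333*(-1.4073 + 2.9081) = -0.9071
  grad(y) = -19.5131, v = y - alpha*grad = -0.3666
  prox(v) = soft_thresh(-0.3666, 0.0734) = -0.2931
Iteration 3: beta = 0.5, y = -0.2931 + 0.5*(-0.2931 + 1.4073) = 0.2639
  grad(y) = -0.777, v = y - alpha*grad = 0.2855
  prox(v) = soft_thresh(0.2855, 0.0734) = 0.2121
f(x_3) = 8*0.2121^2 - 5*0.2121 + 2.65*|0.2121| = -0.1386


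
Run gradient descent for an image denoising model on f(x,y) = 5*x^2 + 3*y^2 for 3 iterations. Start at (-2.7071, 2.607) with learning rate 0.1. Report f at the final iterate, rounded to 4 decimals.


Gradient descent on f(x,y) = 5*x^2 + 3*y^2.
Starting point: (-2.7071, 2.607), alpha = 0.1
Step 1: grad_x = 2*5*-2.7071 = -27.071, grad_y = 2*3*2.607 = 15.642
  x_1 = -2.7071 - 0.1*-27.071 = 0.0
  y_1 = 2.607 - 0.1*15.642 = 1.0428
Step 2: grad_x = 2*5*0.0 = 0.0, grad_y = 2*3*1.0428 = 6.2568
  x_2 = 0.0 - 0.1*0.0 = 0.0
  y_2 = 1.0428 - 0.1*6.2568 = 0.4171
Step 3: grad_x = 2*5*0.0 = 0.0, grad_y = 2*3*0.4171 = 2.5027
  x_3 = 0.0 - 0.1*0.0 = 0.0
  y_3 = 0.4171 - 0.1*2.5027 = 0.1668
f(0.0, 0.1668) = 5*0.0^2 + 3*0.1668^2 = 0.0835


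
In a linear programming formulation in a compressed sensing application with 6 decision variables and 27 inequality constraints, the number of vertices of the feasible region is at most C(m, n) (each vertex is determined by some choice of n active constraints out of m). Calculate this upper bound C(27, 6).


Each vertex corresponds to some choice of n active constraints out of m, so the number of vertices is at most C(m, n) = m! / (n!(m-n)!).
m = 27, n = 6
Numerator: 27 * 26 * 25 * 24 * 23 * 22
Denominator: 6! = 720
C(27, 6) = 296010


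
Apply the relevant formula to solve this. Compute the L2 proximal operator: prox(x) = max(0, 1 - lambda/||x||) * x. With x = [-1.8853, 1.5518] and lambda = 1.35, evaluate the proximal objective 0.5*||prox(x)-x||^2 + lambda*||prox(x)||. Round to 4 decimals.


Step 1: Compute ||x||.
||x|| = 2.4418
Step 2: Compute scaling factor.
scale = max(0, 1 - 1.35/2.4418) = 0.4471
Step 3: prox(x) = [-0.843, 0.6939]
||prox(x)|| = 1.0918
Step 4: Proximal objective.
0.5*||prox-x||^2 = 0.9113
lambda*||prox|| = 1.4739
Total = 2.3852


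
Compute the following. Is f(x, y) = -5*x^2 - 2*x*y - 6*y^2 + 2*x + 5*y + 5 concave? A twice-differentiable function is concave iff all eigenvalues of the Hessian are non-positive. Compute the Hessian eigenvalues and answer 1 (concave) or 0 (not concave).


The Hessian of f(x,y) = -5*x^2 - 2*x*y - 6*y^2 + 2*x + 5*y + 5 is:
H = [[-10, -2], [-2, -12]]
Trace = -10 - 12 = -22
Determinant = -10*-12 - (-2)^2 = 116
Discriminant = (-22)^2 - 4*116 = 20.0
Eigenvalues: lambda_1 = -13.2361, lambda_2 = -8.7639
The function is concave.

1


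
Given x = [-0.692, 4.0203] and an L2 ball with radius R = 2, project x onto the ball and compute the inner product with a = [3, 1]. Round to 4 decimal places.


Step 1: Compute ||x|| (intermediates to 6 decimals).
||x|| = sqrt((-0.692)^2 + 4.0203^2) = 4.079421
Step 2: Project.
Since ||x|| > R, scale = R/||x|| = 2/4.079421 = 0.490266, proj(x) = scale * x
proj(x) = [-0.339264, 1.971016]
Step 3: Dot product.
a^T * proj(x) = 3*(-0.339264) + 1*1.971016 = 0.9532


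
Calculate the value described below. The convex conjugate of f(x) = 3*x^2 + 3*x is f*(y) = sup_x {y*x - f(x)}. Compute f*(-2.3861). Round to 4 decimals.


f*(y) = sup_x {y*x - a*x^2 - b*x} = sup_x {(y-b)*x - a*x^2}
FOC: (y - b) - 2a*x = 0 => x* = (y - b)/(2a)
x* = (-2.3861 - 3)/(2*3) = -0.8977
f*(-2.3861) = (y-b)^2/(4a) = (-2.3861 - 3)^2/(4*3)
= 29.0101/12 = 2.4175


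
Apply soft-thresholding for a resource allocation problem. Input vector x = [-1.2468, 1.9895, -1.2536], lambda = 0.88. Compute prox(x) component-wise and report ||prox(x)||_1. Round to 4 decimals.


Soft-thresholding with lambda = 0.88:
prox(-1.2468) = sign(-1.2468)*max(|-1.2468| - 0.88, 0) = -0.3668
prox(1.9895) = sign(1.9895)*max(|1.9895| - 0.88, 0) = 1.1095
prox(-1.2536) = sign(-1.2536)*max(|-1.2536| - 0.88, 0) = -0.3736
prox(x) = [-0.3668, 1.1095, -0.3736]
||prox(x)||_1 = 0.3668 + 1.1095 + 0.3736 = 1.8499


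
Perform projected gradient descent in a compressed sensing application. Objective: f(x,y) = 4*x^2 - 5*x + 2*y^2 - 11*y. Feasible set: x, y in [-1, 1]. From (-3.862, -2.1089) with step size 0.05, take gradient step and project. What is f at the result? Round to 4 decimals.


Step 1: Compute gradient at (-3.862, -2.1089).
grad_x = 2*4*-3.862 - 5 = -35.896
grad_y = 2*2*-2.1089 - 11 = -19.4356
Step 2: Gradient step.
x_raw = -3.862 - 0.05*-35.896 = -2.0672
y_raw = -2.1089 - 0.05*-19.4356 = -1.1371
Step 3: Project onto [-1, 1].
x_proj = clip(-2.0672) = -1.0
y_proj = clip(-1.1371) = -1.0
Step 4: Evaluate f.
f(-1.0, -1.0) = 22.0


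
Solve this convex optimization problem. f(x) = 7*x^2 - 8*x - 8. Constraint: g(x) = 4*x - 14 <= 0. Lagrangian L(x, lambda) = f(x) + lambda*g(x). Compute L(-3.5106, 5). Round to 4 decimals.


Step 1: Evaluate f(x).
f(-3.5106) = 7*(-3.5106)^2 - 8*(-3.5106) - 8 = 106.355
Step 2: Evaluate g(x).
g(-3.5106) = 4*-3.5106 - 14 = -28.0424
Step 3: Compute Lagrangian.
L = 106.355 + 5*-28.0424 = -33.857


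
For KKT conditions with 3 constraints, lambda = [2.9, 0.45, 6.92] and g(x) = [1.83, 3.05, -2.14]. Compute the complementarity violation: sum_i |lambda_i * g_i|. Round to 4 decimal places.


KKT complementary slackness check:
lambda_1 * g_1 = 2.9 * 1.83 = 5.307
lambda_2 * g_2 = 0.45 * 3.05 = 1.3725
lambda_3 * g_3 = 6.92 * -2.14 = -14.8088
Total violation = 5.307 + 1.3725 + 14.8088 = 21.4883


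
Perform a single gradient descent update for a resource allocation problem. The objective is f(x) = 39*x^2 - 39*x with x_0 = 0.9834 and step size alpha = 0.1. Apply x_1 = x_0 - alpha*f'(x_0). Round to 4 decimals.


We compute the gradient at x_0 and apply the update.
f'(x) = 78*x - 39
f'(0.9834) = 78*0.9834 - 39 = 37.7052
x_1 = 0.9834 - 0.1*37.7052 = -2.7871


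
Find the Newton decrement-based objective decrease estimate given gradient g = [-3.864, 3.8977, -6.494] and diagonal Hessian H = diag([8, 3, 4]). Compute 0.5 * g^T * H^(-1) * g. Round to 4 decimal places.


Step 1: H is diagonal, so H^(-1) * g = [-0.483, 1.2992, -1.6235].
Step 2: g^T H^(-1) g = sum_i g_i^2 / H_ii
  = (-3.864)^2/8 + (3.8977)^2/3 + (-6.494)^2/4
  = 1.8663 + 5.064 + 10.543 = 17.4733
Step 3: Objective decrease = 0.5 * g^T H^(-1) g = 8.7367


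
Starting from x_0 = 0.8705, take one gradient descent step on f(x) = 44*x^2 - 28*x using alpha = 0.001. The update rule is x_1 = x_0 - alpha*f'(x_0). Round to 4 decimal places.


We compute the gradient at x_0 and apply the update.
f'(x) = 88*x - 28
f'(0.8705) = 88*0.8705 - 28 = 48.604
x_1 = 0.8705 - 0.001*48.604 = 0.8219


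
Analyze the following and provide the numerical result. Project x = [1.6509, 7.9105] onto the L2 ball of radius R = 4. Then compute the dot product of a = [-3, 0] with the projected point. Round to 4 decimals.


Step 1: Compute ||x|| (intermediates to 6 decimals).
||x|| = sqrt(1.6509^2 + 7.9105^2) = 8.080933
Step 2: Project.
Since ||x|| > R, scale = R/||x|| = 4/8.080933 = 0.494992, proj(x) = scale * x
proj(x) = [0.817182, 3.915634]
Step 3: Dot product.
a^T * proj(x) = -3*0.817182 + 0*3.915634 = -2.4515


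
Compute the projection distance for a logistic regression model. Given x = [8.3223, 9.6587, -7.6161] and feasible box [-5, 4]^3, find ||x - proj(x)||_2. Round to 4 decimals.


Project each component onto [-5, 4].
clip(8.3223) = 4.0, clip(9.6587) = 4.0, clip(-7.6161) = -5.0
Projection = [4.0, 4.0, -5.0]
Squared diffs: [18.6823, 32.0209, 6.844]
Distance = sqrt(57.5472) = 7.586


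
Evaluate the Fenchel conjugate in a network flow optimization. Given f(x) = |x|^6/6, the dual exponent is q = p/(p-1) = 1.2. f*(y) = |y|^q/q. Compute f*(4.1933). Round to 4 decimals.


The conjugate exponent q satisfies 1/p + 1/q = 1.
p = 6, so q = 6/(6 - 1) = 1.2
|y|^q = 4.1933^1.2 = 5.5856
f*(4.1933) = 5.5856 / 1.2 = 4.6546


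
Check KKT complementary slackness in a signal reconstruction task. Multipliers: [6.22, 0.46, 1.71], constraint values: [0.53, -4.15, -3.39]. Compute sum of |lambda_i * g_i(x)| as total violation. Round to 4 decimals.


KKT complementary slackness check:
lambda_1 * g_1 = 6.22 * 0.53 = 3.2966
lambda_2 * g_2 = 0.46 * -4.15 = -1.909
lambda_3 * g_3 = 1.71 * -3.39 = -5.7969
Total violation = 3.2966 + 1.909 + 5.7969 = 11.0025


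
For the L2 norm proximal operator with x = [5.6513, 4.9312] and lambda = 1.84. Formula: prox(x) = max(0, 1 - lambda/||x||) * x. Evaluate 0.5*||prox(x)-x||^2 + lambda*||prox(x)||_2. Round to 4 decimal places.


Step 1: Compute ||x||.
||x|| = 7.5003
Step 2: Compute scaling factor.
scale = max(0, 1 - 1.84/7.5003) = 0.7547
Step 3: prox(x) = [4.2649, 3.7215]
||prox(x)|| = 5.6603
Step 4: Proximal objective.
0.5*||prox-x||^2 = 1.6928
lambda*||prox|| = 10.415
Total = 12.1077


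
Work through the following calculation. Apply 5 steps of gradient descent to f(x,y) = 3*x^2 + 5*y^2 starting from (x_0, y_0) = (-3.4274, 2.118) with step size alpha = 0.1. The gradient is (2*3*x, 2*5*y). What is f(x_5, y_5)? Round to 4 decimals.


Gradient descent on f(x,y) = 3*x^2 + 5*y^2.
Starting point: (-3.4274, 2.118), alpha = 0.1
Step 1: grad_x = 2*3*-3.4274 = -20.5644, grad_y = 2*5*2.118 = 21.18
  x_1 = -3.4274 - 0.1*-20.5644 = -1.371
  y_1 = 2.118 - 0.1*21.18 = 0.0
Step 2: grad_x = 2*3*-1.371 = -8.2258, grad_y = 2*5*0.0 = 0.0
  x_2 = -1.371 - 0.1*-8.2258 = -0.5484
  y_2 = 0.0 - 0.1*0.0 = 0.0
Step 3: grad_x = 2*3*-0.5484 = -3.2903, grad_y = 2*5*0.0 = 0.0
  x_3 = -0.5484 - 0.1*-3.2903 = -0.2194
  y_3 = 0.0 - 0.1*0.0 = 0.0
Step 4: grad_x = 2*3*-0.2194 = -1.3161, grad_y = 2*5*0.0 = 0.0
  x_4 = -0.2194 - 0.1*-1.3161 = -0.0877
  y_4 = 0.0 - 0.1*0.0 = 0.0
Step 5: grad_x = 2*3*-0.0877 = -0.5264, grad_y = 2*5*0.0 = 0.0
  x_5 = -0.0877 - 0.1*-0.5264 = -0.0351
  y_5 = 0.0 - 0.1*0.0 = 0.0
f(-0.0351, 0.0) = 3*(-0.0351)^2 + 5*0.0^2 = 0.0037


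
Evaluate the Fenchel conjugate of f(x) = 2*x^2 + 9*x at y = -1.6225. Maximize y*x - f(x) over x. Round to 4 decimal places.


f*(y) = sup_x {y*x - a*x^2 - b*x} = sup_x {(y-b)*x - a*x^2}
FOC: (y - b) - 2a*x = 0 => x* = (y - b)/(2a)
x* = (-1.6225 - 9)/(2*2) = -2.6556
f*(-1.6225) = (y-b)^2/(4a) = (-1.6225 - 9)^2/(4*2)
= 112.8375/8 = 14.1047


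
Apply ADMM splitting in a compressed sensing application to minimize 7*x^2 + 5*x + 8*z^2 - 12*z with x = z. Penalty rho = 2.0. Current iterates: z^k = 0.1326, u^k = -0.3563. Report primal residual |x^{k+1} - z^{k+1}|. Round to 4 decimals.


ADMM iteration with rho = 2.0, z^k = 0.1326, u^k = -0.3563
Step 1: x-update.
Minimize 7*x^2 + 5*x + (2.0/2)*(x - 0.1326 - 0.3563)^2
FOC: (2*7 + 2.0)*x = -5 + 2.0*(0.1326 + 0.3563)
x^{k+1} = -0.2514
Step 2: z-update.
Minimize 8*z^2 - 12*z + (2.0/2)*(-0.2514 - z - 0.3563)^2
FOC: (2*8 + 2.0)*z = 12 + 2.0*(-0.2514 - 0.3563)
z^{k+1} = 0.5991
Step 3: u-update.
u^{k+1} = -0.3563 - 0.2514 - 0.5991 = -1.2068
Step 4: Primal residual = |-0.2514 - 0.5991| = 0.8505


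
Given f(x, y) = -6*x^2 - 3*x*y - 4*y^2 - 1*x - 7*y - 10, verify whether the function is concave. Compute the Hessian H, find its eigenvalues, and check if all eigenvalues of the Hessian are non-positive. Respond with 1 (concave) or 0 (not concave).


The Hessian of f(x,y) = -6*x^2 - 3*x*y - 4*y^2 - 1*x - 7*y - 10 is:
H = [[-12, -3], [-3, -8]]
Trace = -12 - 8 = -20
Determinant = -12*-8 - (-3)^2 = 87
Discriminant = (-20)^2 - 4*87 = 52.0
Eigenvalues: lambda_1 = -13.6056, lambda_2 = -6.3944
The function is concave.

1


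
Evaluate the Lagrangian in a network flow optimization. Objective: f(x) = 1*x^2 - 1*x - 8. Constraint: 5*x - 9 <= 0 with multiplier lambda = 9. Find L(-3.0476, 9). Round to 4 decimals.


Step 1: Evaluate f(x).
f(-3.0476) = 1*(-3.0476)^2 - 1*(-3.0476) - 8 = 4.3355
Step 2: Evaluate g(x).
g(-3.0476) = 5*-3.0476 - 9 = -24.238
Step 3: Compute Lagrangian.
L = 4.3355 + 9*-24.238 = -213.8065


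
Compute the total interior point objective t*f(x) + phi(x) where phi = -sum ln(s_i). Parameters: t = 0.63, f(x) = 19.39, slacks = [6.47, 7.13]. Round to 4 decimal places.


Step 1: Compute log-barrier.
ln values: [1.8672, 1.9643]
phi = -(1.8672 + 1.9643) = -3.8315
Step 2: Compute augmented objective.
t*f(x) = 0.63*19.39 = 12.2157
Total = 12.2157 - 3.8315 = 8.3842


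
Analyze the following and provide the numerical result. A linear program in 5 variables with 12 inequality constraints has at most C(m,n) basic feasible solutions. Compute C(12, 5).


Each vertex corresponds to some choice of n active constraints out of m, so the number of vertices is at most C(m, n) = m! / (n!(m-n)!).
m = 12, n = 5
Numerator: 12 * 11 * 10 * 9 * 8
Denominator: 5! = 120
C(12, 5) = 792


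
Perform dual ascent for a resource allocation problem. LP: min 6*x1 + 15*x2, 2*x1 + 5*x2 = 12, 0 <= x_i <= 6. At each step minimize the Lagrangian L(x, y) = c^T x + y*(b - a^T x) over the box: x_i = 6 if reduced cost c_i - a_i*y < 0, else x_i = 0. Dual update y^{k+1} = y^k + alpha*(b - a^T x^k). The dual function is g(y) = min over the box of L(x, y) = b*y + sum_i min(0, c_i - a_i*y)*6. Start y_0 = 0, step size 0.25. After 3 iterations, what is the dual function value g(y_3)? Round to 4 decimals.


Dual ascent for LP: min 6*x1 + 15*x2, 2*x1 + 5*x2 = 12, 0 <= x_i <= 6
Step 1: y^k = 0.0, reduced costs: (6.0, 15.0)
  x^k = (0.0, 0.0), subgradient = b - a^T x = 12.0
  y^{k+1} = 0.0 + 0.25*12.0 = 3.0
Step 2: y^k = 3.0, reduced costs: (0.0, 0.0)
  x^k = (0.0, 0.0), subgradient = b - a^T x = 12.0
  y^{k+1} = 3.0 + 0.25*12.0 = 6.0
Step 3: y^k = 6.0, reduced costs: (-6.0, -15.0)
  x^k = (6.0, 6.0), subgradient = b - a^T x = -30.0
  y^{k+1} = 6.0 + 0.25*-30.0 = -1.5
Dual objective at y_3 = -1.5: reduced costs (9.0, 22.5), box minimizer x = (0.0, 0.0)
g(y_3) = b*y + (c1 - a1*y)*x1 + (c2 - a2*y)*x2 = 12*(-1.5) + 9.0*0.0 + 22.5*0.0 = -18.0 + 0.0 + 0.0 = -18.0


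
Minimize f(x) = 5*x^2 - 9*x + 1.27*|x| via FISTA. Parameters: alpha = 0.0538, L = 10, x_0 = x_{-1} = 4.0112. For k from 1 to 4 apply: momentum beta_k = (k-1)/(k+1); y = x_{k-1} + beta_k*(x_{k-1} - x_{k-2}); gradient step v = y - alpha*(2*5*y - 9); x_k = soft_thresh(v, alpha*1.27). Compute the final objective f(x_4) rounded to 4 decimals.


FISTA on f(x) = 5*x^2 - 9*x + 1.27*|x|
L = 10, alpha = 0.0538
Iteration 1: beta = 0.0, y = 4.0112 + 0.0*(4.0112 - 4.0112) = 4.0112
  grad(y) = 31.112, v = y - alpha*grad = 2.3374
  prox(v) = soft_thresh(2.3374, 0.0683) = 2.269
Iteration 2: beta = 0.3333, y = 2.269 + 0.3333*(2.269 - 4.0112) = 1.6883
  grad(y) = 7.8833, v = y - alpha*grad = 1.2642
  prox(v) = soft_thresh(1.2642, 0.0683) = 1.1959
Iteration 3: beta = 0.5, y = 1.1959 + 0.5*(1.1959 - 2.269) = 0.6593
  grad(y) = -2.407, v = y - alpha*grad = 0.7888
  prox(v) = soft_thresh(0.7888, 0.0683) = 0.7205
Iteration 4: beta = 0.6, y = 0.7205 + 0.6*(0.7205 - 1.1959) = 0.4352
  grad(y) = -4.6478, v = y - alpha*grad = 0.6853
  prox(v) = soft_thresh(0.6853, 0.0683) = 0.6169
f(x_4) = 5*0.6169^2 - 9*0.6169 + 1.27*|0.6169| = -2.8659


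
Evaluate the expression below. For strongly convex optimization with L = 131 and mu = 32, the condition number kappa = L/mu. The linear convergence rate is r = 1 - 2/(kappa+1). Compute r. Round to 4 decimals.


Step 1: Compute the condition number.
kappa = L/mu = 131/32 = 4.0938
Step 2: Compute the convergence rate.
r = 1 - 2/(kappa + 1) = 1 - 2*mu/(L + mu) = (L - mu)/(L + mu) = 99/163 = 0.6074


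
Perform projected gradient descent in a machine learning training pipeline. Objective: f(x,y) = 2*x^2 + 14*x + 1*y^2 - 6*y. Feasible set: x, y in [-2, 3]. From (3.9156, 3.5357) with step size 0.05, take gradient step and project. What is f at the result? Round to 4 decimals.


Step 1: Compute gradient at (3.9156, 3.5357).
grad_x = 2*2*3.9156 + 14 = 29.6624
grad_y = 2*1*3.5357 - 6 = 1.0714
Step 2: Gradient step.
x_raw = 3.9156 - 0.05*29.6624 = 2.4325
y_raw = 3.5357 - 0.05*1.0714 = 3.4821
Step 3: Project onto [-2, 3].
x_proj = clip(2.4325) = 2.4325
y_proj = clip(3.4821) = 3.0
Step 4: Evaluate f.
f(2.4325, 3.0) = 36.8886


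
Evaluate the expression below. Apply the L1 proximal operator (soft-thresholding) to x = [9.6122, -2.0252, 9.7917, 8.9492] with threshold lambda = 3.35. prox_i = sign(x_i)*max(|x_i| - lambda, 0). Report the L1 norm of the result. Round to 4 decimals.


Soft-thresholding with lambda = 3.35:
prox(9.6122) = sign(9.6122)*max(|9.6122| - 3.35, 0) = 6.2622
prox(-2.0252) = sign(-2.0252)*max(|-2.0252| - 3.35, 0) = 0.0
prox(9.7917) = sign(9.7917)*max(|9.7917| - 3.35, 0) = 6.4417
prox(8.9492) = sign(8.9492)*max(|8.9492| - 3.35, 0) = 5.5992
prox(x) = [6.2622, 0.0, 6.4417, 5.5992]
||prox(x)||_1 = 6.2622 + 0.0 + 6.4417 + 5.5992 = 18.3031


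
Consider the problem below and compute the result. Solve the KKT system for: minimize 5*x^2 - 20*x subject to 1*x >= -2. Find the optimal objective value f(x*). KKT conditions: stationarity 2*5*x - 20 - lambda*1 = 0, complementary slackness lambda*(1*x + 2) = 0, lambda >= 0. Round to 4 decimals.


Step 1: Try lambda = 0 (constraint inactive).
Stationarity: 2*5*x - 20 = 0
x* = 20/(2*5) = 2.0
Check constraint: 1*2.0 = 2.0 >= -2 -- satisfied.
Step 2: Compute optimal value.
f(x*) = 5*2.0^2 - 20*2.0 = -20.0


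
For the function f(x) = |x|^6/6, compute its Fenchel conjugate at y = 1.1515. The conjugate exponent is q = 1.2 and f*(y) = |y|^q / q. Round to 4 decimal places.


The conjugate exponent q satisfies 1/p + 1/q = 1.
p = 6, so q = 6/(6 - 1) = 1.2
|y|^q = 1.1515^1.2 = 1.1844
f*(1.1515) = 1.1844 / 1.2 = 0.987


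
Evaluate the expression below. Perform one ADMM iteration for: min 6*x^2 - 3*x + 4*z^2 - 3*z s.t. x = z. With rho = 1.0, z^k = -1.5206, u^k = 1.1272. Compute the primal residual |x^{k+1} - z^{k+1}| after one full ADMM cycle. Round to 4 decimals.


ADMM iteration with rho = 1.0, z^k = -1.5206, u^k = 1.1272
Step 1: x-update.
Minimize 6*x^2 - 3*x + (1.0/2)*(x + 1.5206 + 1.1272)^2
FOC: (2*6 + 1.0)*x = 3 + 1.0*(-1.5206 - 1.1272)
x^{k+1} = 0.0271
Step 2: z-update.
Minimize 4*z^2 - 3*z + (1.0/2)*(0.0271 - z + 1.1272)^2
FOC: (2*4 + 1.0)*z = 3 + 1.0*(0.0271 + 1.1272)
z^{k+1} = 0.4616
Step 3: u-update.
u^{k+1} = 1.1272 + 0.0271 - 0.4616 = 0.6927
Step 4: Primal residual = |0.0271 - 0.4616| = 0.4345


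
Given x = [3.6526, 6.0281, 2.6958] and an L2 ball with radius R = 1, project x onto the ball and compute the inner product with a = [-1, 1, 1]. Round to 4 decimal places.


Step 1: Compute ||x|| (intermediates to 6 decimals).
||x|| = sqrt(3.6526^2 + 6.0281^2 + 2.6958^2) = 7.546311
Step 2: Project.
Since ||x|| > R, scale = R/||x|| = 1/7.546311 = 0.132515, proj(x) = scale * x
proj(x) = [0.484024, 0.798814, 0.357234]
Step 3: Dot product.
a^T * proj(x) = -1*0.484024 + 1*0.798814 + 1*0.357234 = 0.672


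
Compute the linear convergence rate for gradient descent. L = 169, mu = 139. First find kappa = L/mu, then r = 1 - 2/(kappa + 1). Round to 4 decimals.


Step 1: Compute the condition number.
kappa = L/mu = 169/139 = 1.2158
Step 2: Compute the convergence rate.
r = 1 - 2/(kappa + 1) = 1 - 2*mu/(L + mu) = (L - mu)/(L + mu) = 30/308 = 0.0974


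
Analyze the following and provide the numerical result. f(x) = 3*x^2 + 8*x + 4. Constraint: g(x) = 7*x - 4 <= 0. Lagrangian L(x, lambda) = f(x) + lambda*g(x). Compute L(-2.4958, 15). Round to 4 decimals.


Step 1: Evaluate f(x).
f(-2.4958) = 3*(-2.4958)^2 + 8*(-2.4958) + 4 = 2.7207
Step 2: Evaluate g(x).
g(-2.4958) = 7*-2.4958 - 4 = -21.4706
Step 3: Compute Lagrangian.
L = 2.7207 + 15*-21.4706 = -319.3383


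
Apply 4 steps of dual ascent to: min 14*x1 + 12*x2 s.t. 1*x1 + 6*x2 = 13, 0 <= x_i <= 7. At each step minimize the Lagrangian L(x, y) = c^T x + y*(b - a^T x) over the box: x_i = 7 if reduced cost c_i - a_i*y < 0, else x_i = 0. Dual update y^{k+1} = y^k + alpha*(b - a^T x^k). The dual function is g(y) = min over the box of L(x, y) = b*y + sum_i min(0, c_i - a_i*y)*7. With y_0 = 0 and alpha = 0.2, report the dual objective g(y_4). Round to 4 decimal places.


Dual ascent for LP: min 14*x1 + 12*x2, 1*x1 + 6*x2 = 13, 0 <= x_i <= 7
Step 1: y^k = 0.0, reduced costs: (14.0, 12.0)
  x^k = (0.0, 0.0), subgradient = b - a^T x = 13.0
  y^{k+1} = 0.0 + 0.2*13.0 = 2.6
Step 2: y^k = 2.6, reduced costs: (11.4, -3.6)
  x^k = (0.0, 7.0), subgradient = b - a^T x = -29.0
  y^{k+1} = 2.6 + 0.2*-29.0 = -3.2
Step 3: y^k = -3.2, reduced costs: (17.2, 31.2)
  x^k = (0.0, 0.0), subgradient = b - a^T x = 13.0
  y^{k+1} = -3.2 + 0.2*13.0 = -0.6
Step 4: y^k = -0.6, reduced costs: (14.6, 15.6)
  x^k = (0.0, 0.0), subgradient = b - a^T x = 13.0
  y^{k+1} = -0.6 + 0.2*13.0 = 2.0
Dual objective at y_4 = 2.0: reduced costs (12.0, 0.0), box minimizer x = (0.0, 0.0)
g(y_4) = b*y + (c1 - a1*y)*x1 + (c2 - a2*y)*x2 = 13*2.0 + 12.0*0.0 + 0.0*0.0 = 26.0 + 0.0 + 0.0 = 26.0


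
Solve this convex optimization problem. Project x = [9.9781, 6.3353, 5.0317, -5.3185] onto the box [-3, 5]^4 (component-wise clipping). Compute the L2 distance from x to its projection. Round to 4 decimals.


Project each component onto [-3, 5].
clip(9.9781) = 5.0, clip(6.3353) = 5.0, clip(5.0317) = 5.0, clip(-5.3185) = -3.0
Projection = [5.0, 5.0, 5.0, -3.0]
Squared diffs: [24.7815, 1.783, 0.001, 5.3754]
Distance = sqrt(31.9409) = 5.6516


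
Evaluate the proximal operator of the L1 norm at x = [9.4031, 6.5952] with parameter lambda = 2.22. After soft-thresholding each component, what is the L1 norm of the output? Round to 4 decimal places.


Soft-thresholding with lambda = 2.22:
prox(9.4031) = sign(9.4031)*max(|9.4031| - 2.22, 0) = 7.1831
prox(6.5952) = sign(6.5952)*max(|6.5952| - 2.22, 0) = 4.3752
prox(x) = [7.1831, 4.3752]
||prox(x)||_1 = 7.1831 + 4.3752 = 11.5583


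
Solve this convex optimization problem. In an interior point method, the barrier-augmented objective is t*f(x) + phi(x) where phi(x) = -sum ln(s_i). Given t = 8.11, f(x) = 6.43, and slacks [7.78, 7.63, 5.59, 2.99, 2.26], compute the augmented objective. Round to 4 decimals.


Step 1: Compute log-barrier.
ln values: [2.0516, 2.0321, 1.721, 1.0953, 0.8154]
phi = -(2.0516 + 2.0321 + 1.721 + 1.0953 + 0.8154) = -7.7153
Step 2: Compute augmented objective.
t*f(x) = 8.11*6.43 = 52.1473
Total = 52.1473 - 7.7153 = 44.432


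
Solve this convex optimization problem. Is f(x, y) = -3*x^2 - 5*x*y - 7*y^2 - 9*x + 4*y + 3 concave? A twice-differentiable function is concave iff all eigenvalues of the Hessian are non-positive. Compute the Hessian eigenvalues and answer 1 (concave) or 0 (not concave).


The Hessian of f(x,y) = -3*x^2 - 5*x*y - 7*y^2 - 9*x + 4*y + 3 is:
H = [[-6, -5], [-5, -14]]
Trace = -6 - 14 = -20
Determinant = -6*-14 - (-5)^2 = 59
Discriminant = (-20)^2 - 4*59 = 164.0
Eigenvalues: lambda_1 = -16.4031, lambda_2 = -3.5969
The function is concave.

1


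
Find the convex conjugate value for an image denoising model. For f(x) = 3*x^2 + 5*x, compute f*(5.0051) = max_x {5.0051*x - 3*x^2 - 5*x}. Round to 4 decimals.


f*(y) = sup_x {y*x - a*x^2 - b*x} = sup_x {(y-b)*x - a*x^2}
FOC: (y - b) - 2a*x = 0 => x* = (y - b)/(2a)
x* = (5.0051 - 5)/(2*3) = 0.0009
f*(5.0051) = (y-b)^2/(4a) = (5.0051 - 5)^2/(4*3)
= 0.0/12 = 0.0


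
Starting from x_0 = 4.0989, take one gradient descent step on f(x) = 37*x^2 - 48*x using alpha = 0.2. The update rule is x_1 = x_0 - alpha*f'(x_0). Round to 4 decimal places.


We compute the gradient at x_0 and apply the update.
f'(x) = 74*x - 48
f'(4.0989) = 74*4.0989 - 48 = 255.3186
x_1 = 4.0989 - 0.2*255.3186 = -46.9648


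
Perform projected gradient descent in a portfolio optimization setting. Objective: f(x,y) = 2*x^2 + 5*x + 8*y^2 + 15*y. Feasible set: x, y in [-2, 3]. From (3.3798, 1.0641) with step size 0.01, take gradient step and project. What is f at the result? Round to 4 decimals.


Step 1: Compute gradient at (3.3798, 1.0641).
grad_x = 2*2*3.3798 + 5 = 18.5192
grad_y = 2*8*1.0641 + 15 = 32.0256
Step 2: Gradient step.
x_raw = 3.3798 - 0.01*18.5192 = 3.1946
y_raw = 1.0641 - 0.01*32.0256 = 0.7438
Step 3: Project onto [-2, 3].
x_proj = clip(3.1946) = 3.0
y_proj = clip(0.7438) = 0.7438
Step 4: Evaluate f.
f(3.0, 0.7438) = 48.5841


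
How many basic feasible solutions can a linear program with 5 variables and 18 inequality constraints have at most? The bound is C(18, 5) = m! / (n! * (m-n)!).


Each vertex corresponds to some choice of n active constraints out of m, so the number of vertices is at most C(m, n) = m! / (n!(m-n)!).
m = 18, n = 5
Numerator: 18 * 17 * 16 * 15 * 14
Denominator: 5! = 120
C(18, 5) = 8568


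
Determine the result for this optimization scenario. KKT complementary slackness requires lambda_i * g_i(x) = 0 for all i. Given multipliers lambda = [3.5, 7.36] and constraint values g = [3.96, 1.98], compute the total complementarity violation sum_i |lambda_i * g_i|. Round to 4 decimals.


KKT complementary slackness check:
lambda_1 * g_1 = 3.5 * 3.96 = 13.86
lambda_2 * g_2 = 7.36 * 1.98 = 14.5728
Total violation = 13.86 + 14.5728 = 28.4328


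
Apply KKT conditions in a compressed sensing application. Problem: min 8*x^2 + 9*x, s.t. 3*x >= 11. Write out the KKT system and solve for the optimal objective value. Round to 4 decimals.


Step 1: Try lambda = 0 (constraint inactive).
x_unc = -9/(2*8) = -0.5625
Check: 3*-0.5625 = -1.6875 < 11 -- violated!
Step 2: Constraint must be active: 3*x = 11
x* = 11/3 = 3.6667 (rounded; the exact value 11/3 is used below)
lambda = (2*8*(11/3) + 9)/3 = 22.5556
Step 3: Compute optimal value.
f(x*) = 8*(11/3)^2 + 9*(11/3) = 140.5556


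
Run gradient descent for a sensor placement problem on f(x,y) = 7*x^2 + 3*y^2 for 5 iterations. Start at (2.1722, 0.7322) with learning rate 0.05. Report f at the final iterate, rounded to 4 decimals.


Gradient descent on f(x,y) = 7*x^2 + 3*y^2.
Starting point: (2.1722, 0.7322), alpha = 0.05
Step 1: grad_x = 2*7*2.1722 = 30.4108, grad_y = 2*3*0.7322 = 4.3932
  x_1 = 2.1722 - 0.05*30.4108 = 0.6517
  y_1 = 0.7322 - 0.05*4.3932 = 0.5125
Step 2: grad_x = 2*7*0.6517 = 9.1232, grad_y = 2*3*0.5125 = 3.0752
  x_2 = 0.6517 - 0.05*9.1232 = 0.1955
  y_2 = 0.5125 - 0.05*3.0752 = 0.3588
Step 3: grad_x = 2*7*0.1955 = 2.737, grad_y = 2*3*0.3588 = 2.1527
  x_3 = 0.1955 - 0.05*2.737 = 0.0586
  y_3 = 0.3588 - 0.05*2.1527 = 0.2511
Step 4: grad_x = 2*7*0.0586 = 0.8211, grad_y = 2*3*0.2511 = 1.5069
  x_4 = 0.0586 - 0.05*0.8211 = 0.0176
  y_4 = 0.2511 - 0.05*1.5069 = 0.1758
Step 5: grad_x = 2*7*0.0176 = 0.2463, grad_y = 2*3*0.1758 = 1.0548
  x_5 = 0.0176 - 0.05*0.2463 = 0.0053
  y_5 = 0.1758 - 0.05*1.0548 = 0.1231
f(0.0053, 0.1231) = 7*0.0053^2 + 3*0.1231^2 = 0.0456


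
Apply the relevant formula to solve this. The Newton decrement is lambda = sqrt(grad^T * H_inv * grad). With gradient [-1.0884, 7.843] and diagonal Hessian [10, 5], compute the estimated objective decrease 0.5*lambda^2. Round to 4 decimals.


Step 1: H is diagonal, so H^(-1) * g = [-0.1088, 1.5686].
Step 2: g^T H^(-1) g = sum_i g_i^2 / H_ii
  = (-1.0884)^2/10 + (7.843)^2/5
  = 0.1185 + 12.3025 = 12.421
Step 3: Objective decrease = 0.5 * g^T H^(-1) g = 6.2105


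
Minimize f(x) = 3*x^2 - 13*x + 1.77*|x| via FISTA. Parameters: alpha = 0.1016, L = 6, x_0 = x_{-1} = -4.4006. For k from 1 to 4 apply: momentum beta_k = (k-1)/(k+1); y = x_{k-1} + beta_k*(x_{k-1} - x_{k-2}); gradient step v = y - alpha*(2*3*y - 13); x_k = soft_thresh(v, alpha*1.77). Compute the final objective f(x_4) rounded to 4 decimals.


FISTA on f(x) = 3*x^2 - 13*x + 1.77*|x|
L = 6, alpha = 0.1016
Iteration 1: beta = 0.0, y = -4.4006 + 0.0*(-4.4006 + 4.4006) = -4.4006
  grad(y) = -39.4036, v = y - alpha*grad = -0.3972
  prox(v) = soft_thresh(-0.3972, 0.1798) = -0.2174
Iteration 2: beta = 0.3333, y = -0.2174 + 0.3333*(-0.2174 + 4.4006) = 1.1771
  grad(y) = -5.9377, v = y - alpha*grad = 1.7803
  prox(v) = soft_thresh(1.7803, 0.1798) = 1.6005
Iteration 3: beta = 0.5, y = 1.6005 + 0.5*(1.6005 + 0.2174) = 2.5094
  grad(y) = 2.0565, v = y - alpha*grad = 2.3005
  prox(v) = soft_thresh(2.3005, 0.1798) = 2.1206
Iteration 4: beta = 0.6, y = 2.1206 + 0.6*(2.1206 - 1.6005) = 2.4327
  grad(y) = 1.5964, v = y - alpha*grad = 2.2705
  prox(v) = soft_thresh(2.2705, 0.1798) = 2.0907
f(x_4) = 3*2.0907^2 - 13*2.0907 + 1.77*|2.0907| = -10.3655


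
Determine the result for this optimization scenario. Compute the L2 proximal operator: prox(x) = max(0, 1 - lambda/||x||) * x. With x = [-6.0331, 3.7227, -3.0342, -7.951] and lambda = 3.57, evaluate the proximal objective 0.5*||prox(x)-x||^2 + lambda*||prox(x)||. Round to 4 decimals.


Step 1: Compute ||x||.
||x|| = 11.0762
Step 2: Compute scaling factor.
scale = max(0, 1 - 3.57/11.0762) = 0.6777
Step 3: prox(x) = [-4.0886, 2.5228, -2.0562, -5.3883]
||prox(x)|| = 7.5062
Step 4: Proximal objective.
0.5*||prox-x||^2 = 6.3725
lambda*||prox|| = 26.7971
Total = 33.1695


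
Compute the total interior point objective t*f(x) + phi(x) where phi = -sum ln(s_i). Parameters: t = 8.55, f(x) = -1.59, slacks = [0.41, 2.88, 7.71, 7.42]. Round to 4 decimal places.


Step 1: Compute log-barrier.
ln values: [-0.8916, 1.0578, 2.0425, 2.0042]
phi = -(-0.8916 + 1.0578 + 2.0425 + 2.0042) = -4.2129
Step 2: Compute augmented objective.
t*f(x) = 8.55*-1.59 = -13.5945
Total = -13.5945 - 4.2129 = -17.8074


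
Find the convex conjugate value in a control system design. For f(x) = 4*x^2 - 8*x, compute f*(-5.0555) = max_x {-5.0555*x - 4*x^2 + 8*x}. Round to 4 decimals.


f*(y) = sup_x {y*x - a*x^2 - b*x} = sup_x {(y-b)*x - a*x^2}
FOC: (y - b) - 2a*x = 0 => x* = (y - b)/(2a)
x* = (-5.0555 + 8)/(2*4) = 0.3681
f*(-5.0555) = (y-b)^2/(4a) = (-5.0555 + 8)^2/(4*4)
= 8.6701/16 = 0.5419


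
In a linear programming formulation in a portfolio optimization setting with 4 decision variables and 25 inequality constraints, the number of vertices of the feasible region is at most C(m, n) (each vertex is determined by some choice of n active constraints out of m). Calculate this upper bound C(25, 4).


Each vertex corresponds to some choice of n active constraints out of m, so the number of vertices is at most C(m, n) = m! / (n!(m-n)!).
m = 25, n = 4
Numerator: 25 * 24 * 23 * 22
Denominator: 4! = 24
C(25, 4) = 12650


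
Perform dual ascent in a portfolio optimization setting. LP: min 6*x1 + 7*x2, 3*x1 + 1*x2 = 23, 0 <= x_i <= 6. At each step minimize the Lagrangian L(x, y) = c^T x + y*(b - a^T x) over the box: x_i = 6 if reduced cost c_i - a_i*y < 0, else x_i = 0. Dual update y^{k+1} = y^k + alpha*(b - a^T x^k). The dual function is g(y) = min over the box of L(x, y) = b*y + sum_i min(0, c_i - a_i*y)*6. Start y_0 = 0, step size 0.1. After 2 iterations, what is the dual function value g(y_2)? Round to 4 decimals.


Dual ascent for LP: min 6*x1 + 7*x2, 3*x1 + 1*x2 = 23, 0 <= x_i <= 6
Step 1: y^k = 0.0, reduced costs: (6.0, 7.0)
  x^k = (0.0, 0.0), subgradient = b - a^T x = 23.0
  y^{k+1} = 0.0 + 0.1*23.0 = 2.3
Step 2: y^k = 2.3, reduced costs: (-0.9, 4.7)
  x^k = (6.0, 0.0), subgradient = b - a^T x = 5.0
  y^{k+1} = 2.3 + 0.1*5.0 = 2.8
Dual objective at y_2 = 2.8: reduced costs (-2.4, 4.2), box minimizer x = (6.0, 0.0)
g(y_2) = b*y + (c1 - a1*y)*x1 + (c2 - a2*y)*x2 = 23*2.8 + (-2.4)*6.0 + 4.2*0.0 = 64.4 - 14.4 + 0.0 = 50.0


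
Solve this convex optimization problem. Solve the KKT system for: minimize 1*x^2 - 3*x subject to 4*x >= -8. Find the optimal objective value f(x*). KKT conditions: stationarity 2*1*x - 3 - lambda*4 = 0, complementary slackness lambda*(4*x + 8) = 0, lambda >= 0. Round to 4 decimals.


Step 1: Try lambda = 0 (constraint inactive).
Stationarity: 2*1*x - 3 = 0
x* = 3/(2*1) = 1.5
Check constraint: 4*1.5 = 6.0 >= -8 -- satisfied.
Step 2: Compute optimal value.
f(x*) = 1*1.5^2 - 3*1.5 = -2.25


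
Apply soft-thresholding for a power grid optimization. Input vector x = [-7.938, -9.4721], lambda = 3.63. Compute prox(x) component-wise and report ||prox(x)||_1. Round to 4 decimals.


Soft-thresholding with lambda = 3.63:
prox(-7.938) = sign(-7.938)*max(|-7.938| - 3.63, 0) = -4.308
prox(-9.4721) = sign(-9.4721)*max(|-9.4721| - 3.63, 0) = -5.8421
prox(x) = [-4.308, -5.8421]
||prox(x)||_1 = 4.308 + 5.8421 = 10.1501


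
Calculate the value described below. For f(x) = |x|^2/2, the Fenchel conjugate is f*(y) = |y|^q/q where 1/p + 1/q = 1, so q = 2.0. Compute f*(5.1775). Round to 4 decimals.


The conjugate exponent q satisfies 1/p + 1/q = 1.
p = 2, so q = 2/(2 - 1) = 2.0
|y|^q = 5.1775^2.0 = 26.8065
f*(5.1775) = 26.8065 / 2.0 = 13.4033


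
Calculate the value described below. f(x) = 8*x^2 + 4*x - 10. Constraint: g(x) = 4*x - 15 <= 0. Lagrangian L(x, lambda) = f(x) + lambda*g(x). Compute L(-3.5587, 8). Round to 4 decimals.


Step 1: Evaluate f(x).
f(-3.5587) = 8*(-3.5587)^2 + 4*(-3.5587) - 10 = 77.08
Step 2: Evaluate g(x).
g(-3.5587) = 4*-3.5587 - 15 = -29.2348
Step 3: Compute Lagrangian.
L = 77.08 + 8*-29.2348 = -156.7984


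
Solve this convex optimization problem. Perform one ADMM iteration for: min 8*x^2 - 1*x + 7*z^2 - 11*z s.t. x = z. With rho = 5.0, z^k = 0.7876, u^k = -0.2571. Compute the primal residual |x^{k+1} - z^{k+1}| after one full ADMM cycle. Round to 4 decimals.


ADMM iteration with rho = 5.0, z^k = 0.7876, u^k = -0.2571
Step 1: x-update.
Minimize 8*x^2 - 1*x + (5.0/2)*(x - 0.7876 - 0.2571)^2
FOC: (2*8 + 5.0)*x = 1 + 5.0*(0.7876 + 0.2571)
x^{k+1} = 0.2964
Step 2: z-update.
Minimize 7*z^2 - 11*z + (5.0/2)*(0.2964 - z - 0.2571)^2
FOC: (2*7 + 5.0)*z = 11 + 5.0*(0.2964 - 0.2571)
z^{k+1} = 0.5893
Step 3: u-update.
u^{k+1} = -0.2571 + 0.2964 - 0.5893 = -0.55
Step 4: Primal residual = |0.2964 - 0.5893| = 0.2929


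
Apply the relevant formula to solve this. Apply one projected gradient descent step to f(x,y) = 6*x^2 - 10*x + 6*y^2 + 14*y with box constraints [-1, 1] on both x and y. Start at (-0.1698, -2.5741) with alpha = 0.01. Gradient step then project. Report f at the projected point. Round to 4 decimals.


Step 1: Compute gradient at (-0.1698, -2.5741).
grad_x = 2*6*-0.1698 - 10 = -12.0376
grad_y = 2*6*-2.5741 + 14 = -16.8892
Step 2: Gradient step.
x_raw = -0.1698 - 0.01*-12.0376 = -0.0494
y_raw = -2.5741 - 0.01*-16.8892 = -2.4052
Step 3: Project onto [-1, 1].
x_proj = clip(-0.0494) = -0.0494
y_proj = clip(-2.4052) = -1.0
Step 4: Evaluate f.
f(-0.0494, -1.0) = -7.4911


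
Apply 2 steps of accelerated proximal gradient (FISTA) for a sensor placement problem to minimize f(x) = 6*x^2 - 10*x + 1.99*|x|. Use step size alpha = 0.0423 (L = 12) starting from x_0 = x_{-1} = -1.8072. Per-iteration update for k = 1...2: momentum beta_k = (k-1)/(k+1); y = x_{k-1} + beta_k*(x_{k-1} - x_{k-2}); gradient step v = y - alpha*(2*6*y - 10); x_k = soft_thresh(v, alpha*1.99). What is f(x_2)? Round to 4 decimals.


FISTA on f(x) = 6*x^2 - 10*x + 1.99*|x|
L = 12, alpha = 0.0423
Iteration 1: beta = 0.0, y = -1.8072 + 0.0*(-1.8072 + 1.8072) = -1.8072
  grad(y) = -31.6864, v = y - alpha*grad = -0.4669
  prox(v) = soft_thresh(-0.4669, 0.0842) = -0.3827
Iteration 2: beta = 0.3333, y = -0.3827 + 0.3333*(-0.3827 + 1.8072) = 0.0921
  grad(y) = -8.8942, v = y - alpha*grad = 0.4684
  prox(v) = soft_thresh(0.4684, 0.0842) = 0.3842
f(x_2) = 6*0.3842^2 - 10*0.3842 + 1.99*|0.3842| = -2.1918


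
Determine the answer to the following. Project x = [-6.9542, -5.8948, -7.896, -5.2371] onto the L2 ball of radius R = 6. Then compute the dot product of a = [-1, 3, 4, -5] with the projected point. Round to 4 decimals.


Step 1: Compute ||x|| (intermediates to 6 decimals).
||x|| = sqrt((-6.9542)^2 + (-5.8948)^2 + (-7.896)^2 + (-5.2371)^2) = 13.148521
Step 2: Project.
Since ||x|| > R, scale = R/||x|| = 6/13.148521 = 0.456325, proj(x) = scale * x
proj(x) = [-3.173375, -2.689945, -3.603142, -2.38982]
Step 3: Dot product.
a^T * proj(x) = -1*(-3.173375) + 3*(-2.689945) + 4*(-3.603142) - 5*(-2.38982) = -7.3599
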